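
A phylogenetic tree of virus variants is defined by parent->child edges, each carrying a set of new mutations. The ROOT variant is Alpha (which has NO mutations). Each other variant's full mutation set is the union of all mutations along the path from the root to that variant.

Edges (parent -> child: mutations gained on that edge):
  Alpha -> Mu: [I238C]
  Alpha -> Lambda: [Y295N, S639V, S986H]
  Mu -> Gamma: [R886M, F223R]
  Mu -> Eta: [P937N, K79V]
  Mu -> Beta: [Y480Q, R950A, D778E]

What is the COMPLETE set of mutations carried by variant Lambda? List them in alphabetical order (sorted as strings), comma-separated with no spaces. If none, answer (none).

Answer: S639V,S986H,Y295N

Derivation:
At Alpha: gained [] -> total []
At Lambda: gained ['Y295N', 'S639V', 'S986H'] -> total ['S639V', 'S986H', 'Y295N']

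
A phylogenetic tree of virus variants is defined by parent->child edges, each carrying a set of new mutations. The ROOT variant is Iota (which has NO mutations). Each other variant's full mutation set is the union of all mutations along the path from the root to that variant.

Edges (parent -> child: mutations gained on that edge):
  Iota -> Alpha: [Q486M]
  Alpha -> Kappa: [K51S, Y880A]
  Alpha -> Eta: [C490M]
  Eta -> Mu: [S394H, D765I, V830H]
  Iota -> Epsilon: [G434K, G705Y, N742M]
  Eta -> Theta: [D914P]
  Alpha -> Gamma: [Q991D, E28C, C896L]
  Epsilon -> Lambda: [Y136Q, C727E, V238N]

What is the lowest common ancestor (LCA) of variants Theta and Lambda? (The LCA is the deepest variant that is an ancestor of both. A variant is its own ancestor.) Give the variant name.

Answer: Iota

Derivation:
Path from root to Theta: Iota -> Alpha -> Eta -> Theta
  ancestors of Theta: {Iota, Alpha, Eta, Theta}
Path from root to Lambda: Iota -> Epsilon -> Lambda
  ancestors of Lambda: {Iota, Epsilon, Lambda}
Common ancestors: {Iota}
Walk up from Lambda: Lambda (not in ancestors of Theta), Epsilon (not in ancestors of Theta), Iota (in ancestors of Theta)
Deepest common ancestor (LCA) = Iota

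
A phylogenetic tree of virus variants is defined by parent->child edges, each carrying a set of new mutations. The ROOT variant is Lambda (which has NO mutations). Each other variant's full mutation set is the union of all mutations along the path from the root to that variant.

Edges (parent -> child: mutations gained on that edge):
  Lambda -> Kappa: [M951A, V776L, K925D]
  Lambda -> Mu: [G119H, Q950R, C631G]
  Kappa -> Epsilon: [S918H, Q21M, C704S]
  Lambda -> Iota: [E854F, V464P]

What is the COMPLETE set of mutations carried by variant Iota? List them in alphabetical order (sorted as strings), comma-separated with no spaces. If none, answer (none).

Answer: E854F,V464P

Derivation:
At Lambda: gained [] -> total []
At Iota: gained ['E854F', 'V464P'] -> total ['E854F', 'V464P']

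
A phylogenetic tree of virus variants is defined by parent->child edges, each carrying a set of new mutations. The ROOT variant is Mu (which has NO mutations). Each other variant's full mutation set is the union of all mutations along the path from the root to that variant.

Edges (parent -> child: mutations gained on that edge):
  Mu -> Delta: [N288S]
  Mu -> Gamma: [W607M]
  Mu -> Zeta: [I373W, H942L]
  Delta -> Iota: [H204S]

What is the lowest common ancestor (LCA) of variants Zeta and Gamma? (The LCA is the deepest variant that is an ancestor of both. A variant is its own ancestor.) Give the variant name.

Path from root to Zeta: Mu -> Zeta
  ancestors of Zeta: {Mu, Zeta}
Path from root to Gamma: Mu -> Gamma
  ancestors of Gamma: {Mu, Gamma}
Common ancestors: {Mu}
Walk up from Gamma: Gamma (not in ancestors of Zeta), Mu (in ancestors of Zeta)
Deepest common ancestor (LCA) = Mu

Answer: Mu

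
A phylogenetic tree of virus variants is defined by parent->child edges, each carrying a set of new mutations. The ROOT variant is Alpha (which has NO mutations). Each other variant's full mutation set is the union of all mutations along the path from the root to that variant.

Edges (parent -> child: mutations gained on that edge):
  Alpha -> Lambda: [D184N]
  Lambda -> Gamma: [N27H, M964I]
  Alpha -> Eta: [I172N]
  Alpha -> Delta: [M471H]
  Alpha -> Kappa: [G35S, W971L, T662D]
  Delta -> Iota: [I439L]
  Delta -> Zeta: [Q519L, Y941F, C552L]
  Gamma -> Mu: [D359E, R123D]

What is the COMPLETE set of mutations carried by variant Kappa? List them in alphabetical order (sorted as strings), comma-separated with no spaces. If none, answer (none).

Answer: G35S,T662D,W971L

Derivation:
At Alpha: gained [] -> total []
At Kappa: gained ['G35S', 'W971L', 'T662D'] -> total ['G35S', 'T662D', 'W971L']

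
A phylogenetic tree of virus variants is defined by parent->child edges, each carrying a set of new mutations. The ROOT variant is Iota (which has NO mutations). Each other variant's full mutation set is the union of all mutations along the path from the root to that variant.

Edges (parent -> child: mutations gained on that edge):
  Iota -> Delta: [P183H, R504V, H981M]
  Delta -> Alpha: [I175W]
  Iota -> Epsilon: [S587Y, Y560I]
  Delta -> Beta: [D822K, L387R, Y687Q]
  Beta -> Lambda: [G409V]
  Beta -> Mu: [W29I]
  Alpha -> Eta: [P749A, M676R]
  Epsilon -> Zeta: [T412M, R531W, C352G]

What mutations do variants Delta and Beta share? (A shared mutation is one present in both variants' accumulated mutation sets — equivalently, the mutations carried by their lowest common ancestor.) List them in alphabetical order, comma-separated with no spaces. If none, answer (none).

Accumulating mutations along path to Delta:
  At Iota: gained [] -> total []
  At Delta: gained ['P183H', 'R504V', 'H981M'] -> total ['H981M', 'P183H', 'R504V']
Mutations(Delta) = ['H981M', 'P183H', 'R504V']
Accumulating mutations along path to Beta:
  At Iota: gained [] -> total []
  At Delta: gained ['P183H', 'R504V', 'H981M'] -> total ['H981M', 'P183H', 'R504V']
  At Beta: gained ['D822K', 'L387R', 'Y687Q'] -> total ['D822K', 'H981M', 'L387R', 'P183H', 'R504V', 'Y687Q']
Mutations(Beta) = ['D822K', 'H981M', 'L387R', 'P183H', 'R504V', 'Y687Q']
Intersection: ['H981M', 'P183H', 'R504V'] ∩ ['D822K', 'H981M', 'L387R', 'P183H', 'R504V', 'Y687Q'] = ['H981M', 'P183H', 'R504V']

Answer: H981M,P183H,R504V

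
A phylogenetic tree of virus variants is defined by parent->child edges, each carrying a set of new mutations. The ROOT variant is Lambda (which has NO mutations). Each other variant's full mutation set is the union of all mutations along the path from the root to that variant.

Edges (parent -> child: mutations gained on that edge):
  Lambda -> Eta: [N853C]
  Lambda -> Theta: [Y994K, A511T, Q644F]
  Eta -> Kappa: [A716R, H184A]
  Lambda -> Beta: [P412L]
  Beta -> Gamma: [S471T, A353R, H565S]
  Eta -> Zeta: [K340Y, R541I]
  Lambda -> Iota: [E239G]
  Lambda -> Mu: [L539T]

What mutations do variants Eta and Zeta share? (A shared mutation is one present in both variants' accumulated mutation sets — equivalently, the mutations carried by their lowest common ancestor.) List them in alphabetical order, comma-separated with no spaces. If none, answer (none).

Answer: N853C

Derivation:
Accumulating mutations along path to Eta:
  At Lambda: gained [] -> total []
  At Eta: gained ['N853C'] -> total ['N853C']
Mutations(Eta) = ['N853C']
Accumulating mutations along path to Zeta:
  At Lambda: gained [] -> total []
  At Eta: gained ['N853C'] -> total ['N853C']
  At Zeta: gained ['K340Y', 'R541I'] -> total ['K340Y', 'N853C', 'R541I']
Mutations(Zeta) = ['K340Y', 'N853C', 'R541I']
Intersection: ['N853C'] ∩ ['K340Y', 'N853C', 'R541I'] = ['N853C']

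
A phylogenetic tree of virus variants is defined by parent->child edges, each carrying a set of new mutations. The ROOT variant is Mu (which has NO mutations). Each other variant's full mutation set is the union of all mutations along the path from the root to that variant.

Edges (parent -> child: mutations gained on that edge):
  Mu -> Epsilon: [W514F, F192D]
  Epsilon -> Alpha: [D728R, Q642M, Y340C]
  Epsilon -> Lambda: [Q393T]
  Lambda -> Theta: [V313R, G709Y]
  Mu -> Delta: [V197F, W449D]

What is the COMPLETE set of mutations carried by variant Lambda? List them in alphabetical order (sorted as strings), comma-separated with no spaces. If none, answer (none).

Answer: F192D,Q393T,W514F

Derivation:
At Mu: gained [] -> total []
At Epsilon: gained ['W514F', 'F192D'] -> total ['F192D', 'W514F']
At Lambda: gained ['Q393T'] -> total ['F192D', 'Q393T', 'W514F']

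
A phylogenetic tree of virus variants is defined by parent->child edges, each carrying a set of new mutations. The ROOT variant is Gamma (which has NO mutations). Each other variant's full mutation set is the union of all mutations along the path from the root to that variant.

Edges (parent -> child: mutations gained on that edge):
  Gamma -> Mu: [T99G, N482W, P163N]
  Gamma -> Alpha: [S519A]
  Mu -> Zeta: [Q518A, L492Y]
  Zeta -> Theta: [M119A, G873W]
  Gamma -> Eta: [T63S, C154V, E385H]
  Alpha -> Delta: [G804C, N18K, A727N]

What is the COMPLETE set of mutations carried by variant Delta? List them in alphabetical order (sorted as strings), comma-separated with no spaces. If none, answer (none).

Answer: A727N,G804C,N18K,S519A

Derivation:
At Gamma: gained [] -> total []
At Alpha: gained ['S519A'] -> total ['S519A']
At Delta: gained ['G804C', 'N18K', 'A727N'] -> total ['A727N', 'G804C', 'N18K', 'S519A']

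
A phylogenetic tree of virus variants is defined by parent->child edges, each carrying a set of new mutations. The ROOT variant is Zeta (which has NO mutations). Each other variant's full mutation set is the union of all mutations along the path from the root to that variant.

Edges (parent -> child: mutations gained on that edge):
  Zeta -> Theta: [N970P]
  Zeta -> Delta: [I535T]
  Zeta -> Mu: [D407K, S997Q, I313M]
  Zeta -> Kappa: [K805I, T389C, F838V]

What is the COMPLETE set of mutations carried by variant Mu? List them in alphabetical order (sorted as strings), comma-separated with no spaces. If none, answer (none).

At Zeta: gained [] -> total []
At Mu: gained ['D407K', 'S997Q', 'I313M'] -> total ['D407K', 'I313M', 'S997Q']

Answer: D407K,I313M,S997Q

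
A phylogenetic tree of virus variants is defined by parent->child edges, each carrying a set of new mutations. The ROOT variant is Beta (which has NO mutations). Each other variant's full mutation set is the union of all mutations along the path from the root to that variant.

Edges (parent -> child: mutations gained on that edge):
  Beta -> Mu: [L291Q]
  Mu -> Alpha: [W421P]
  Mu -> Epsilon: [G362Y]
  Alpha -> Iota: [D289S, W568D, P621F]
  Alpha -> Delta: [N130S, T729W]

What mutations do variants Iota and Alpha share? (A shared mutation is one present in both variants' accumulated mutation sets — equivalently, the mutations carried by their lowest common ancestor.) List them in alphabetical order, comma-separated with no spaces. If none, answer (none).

Answer: L291Q,W421P

Derivation:
Accumulating mutations along path to Iota:
  At Beta: gained [] -> total []
  At Mu: gained ['L291Q'] -> total ['L291Q']
  At Alpha: gained ['W421P'] -> total ['L291Q', 'W421P']
  At Iota: gained ['D289S', 'W568D', 'P621F'] -> total ['D289S', 'L291Q', 'P621F', 'W421P', 'W568D']
Mutations(Iota) = ['D289S', 'L291Q', 'P621F', 'W421P', 'W568D']
Accumulating mutations along path to Alpha:
  At Beta: gained [] -> total []
  At Mu: gained ['L291Q'] -> total ['L291Q']
  At Alpha: gained ['W421P'] -> total ['L291Q', 'W421P']
Mutations(Alpha) = ['L291Q', 'W421P']
Intersection: ['D289S', 'L291Q', 'P621F', 'W421P', 'W568D'] ∩ ['L291Q', 'W421P'] = ['L291Q', 'W421P']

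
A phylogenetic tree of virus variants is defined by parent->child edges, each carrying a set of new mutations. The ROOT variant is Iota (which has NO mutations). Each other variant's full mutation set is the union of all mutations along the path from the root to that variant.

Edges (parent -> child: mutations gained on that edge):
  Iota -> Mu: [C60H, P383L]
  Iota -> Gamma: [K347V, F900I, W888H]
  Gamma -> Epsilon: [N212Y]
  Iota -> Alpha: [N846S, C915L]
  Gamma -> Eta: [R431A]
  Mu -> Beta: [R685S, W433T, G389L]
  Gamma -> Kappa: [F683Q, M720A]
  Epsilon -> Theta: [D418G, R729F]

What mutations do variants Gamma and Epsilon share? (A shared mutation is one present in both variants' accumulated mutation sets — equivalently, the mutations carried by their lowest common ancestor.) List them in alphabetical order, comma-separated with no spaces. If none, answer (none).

Answer: F900I,K347V,W888H

Derivation:
Accumulating mutations along path to Gamma:
  At Iota: gained [] -> total []
  At Gamma: gained ['K347V', 'F900I', 'W888H'] -> total ['F900I', 'K347V', 'W888H']
Mutations(Gamma) = ['F900I', 'K347V', 'W888H']
Accumulating mutations along path to Epsilon:
  At Iota: gained [] -> total []
  At Gamma: gained ['K347V', 'F900I', 'W888H'] -> total ['F900I', 'K347V', 'W888H']
  At Epsilon: gained ['N212Y'] -> total ['F900I', 'K347V', 'N212Y', 'W888H']
Mutations(Epsilon) = ['F900I', 'K347V', 'N212Y', 'W888H']
Intersection: ['F900I', 'K347V', 'W888H'] ∩ ['F900I', 'K347V', 'N212Y', 'W888H'] = ['F900I', 'K347V', 'W888H']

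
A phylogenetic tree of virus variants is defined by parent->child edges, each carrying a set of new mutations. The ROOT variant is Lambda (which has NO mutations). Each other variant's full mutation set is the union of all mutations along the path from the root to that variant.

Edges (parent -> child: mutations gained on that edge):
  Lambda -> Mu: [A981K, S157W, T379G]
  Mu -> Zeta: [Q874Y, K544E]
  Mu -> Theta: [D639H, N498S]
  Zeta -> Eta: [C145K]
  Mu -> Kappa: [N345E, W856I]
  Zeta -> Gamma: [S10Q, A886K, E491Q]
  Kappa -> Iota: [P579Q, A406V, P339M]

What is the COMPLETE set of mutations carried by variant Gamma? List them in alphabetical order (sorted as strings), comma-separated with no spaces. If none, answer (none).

Answer: A886K,A981K,E491Q,K544E,Q874Y,S10Q,S157W,T379G

Derivation:
At Lambda: gained [] -> total []
At Mu: gained ['A981K', 'S157W', 'T379G'] -> total ['A981K', 'S157W', 'T379G']
At Zeta: gained ['Q874Y', 'K544E'] -> total ['A981K', 'K544E', 'Q874Y', 'S157W', 'T379G']
At Gamma: gained ['S10Q', 'A886K', 'E491Q'] -> total ['A886K', 'A981K', 'E491Q', 'K544E', 'Q874Y', 'S10Q', 'S157W', 'T379G']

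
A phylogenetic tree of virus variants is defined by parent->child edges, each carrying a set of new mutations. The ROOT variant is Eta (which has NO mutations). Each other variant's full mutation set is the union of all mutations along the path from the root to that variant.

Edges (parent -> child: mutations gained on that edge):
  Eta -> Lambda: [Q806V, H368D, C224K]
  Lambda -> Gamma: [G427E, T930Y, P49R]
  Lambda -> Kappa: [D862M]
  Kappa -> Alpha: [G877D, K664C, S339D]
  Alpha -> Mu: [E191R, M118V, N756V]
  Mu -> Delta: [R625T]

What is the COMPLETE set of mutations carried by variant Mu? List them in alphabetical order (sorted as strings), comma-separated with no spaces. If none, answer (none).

At Eta: gained [] -> total []
At Lambda: gained ['Q806V', 'H368D', 'C224K'] -> total ['C224K', 'H368D', 'Q806V']
At Kappa: gained ['D862M'] -> total ['C224K', 'D862M', 'H368D', 'Q806V']
At Alpha: gained ['G877D', 'K664C', 'S339D'] -> total ['C224K', 'D862M', 'G877D', 'H368D', 'K664C', 'Q806V', 'S339D']
At Mu: gained ['E191R', 'M118V', 'N756V'] -> total ['C224K', 'D862M', 'E191R', 'G877D', 'H368D', 'K664C', 'M118V', 'N756V', 'Q806V', 'S339D']

Answer: C224K,D862M,E191R,G877D,H368D,K664C,M118V,N756V,Q806V,S339D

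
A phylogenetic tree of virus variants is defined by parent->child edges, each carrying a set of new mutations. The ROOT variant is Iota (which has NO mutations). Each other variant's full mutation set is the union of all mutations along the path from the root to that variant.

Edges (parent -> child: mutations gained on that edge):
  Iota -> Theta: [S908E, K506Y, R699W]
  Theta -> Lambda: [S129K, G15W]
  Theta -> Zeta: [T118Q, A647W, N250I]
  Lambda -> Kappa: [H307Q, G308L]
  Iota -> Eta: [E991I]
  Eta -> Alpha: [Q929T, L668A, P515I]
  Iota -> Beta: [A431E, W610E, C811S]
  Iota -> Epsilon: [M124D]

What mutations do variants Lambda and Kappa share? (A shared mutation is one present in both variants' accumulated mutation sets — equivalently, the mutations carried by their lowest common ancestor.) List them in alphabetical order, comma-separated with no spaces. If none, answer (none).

Accumulating mutations along path to Lambda:
  At Iota: gained [] -> total []
  At Theta: gained ['S908E', 'K506Y', 'R699W'] -> total ['K506Y', 'R699W', 'S908E']
  At Lambda: gained ['S129K', 'G15W'] -> total ['G15W', 'K506Y', 'R699W', 'S129K', 'S908E']
Mutations(Lambda) = ['G15W', 'K506Y', 'R699W', 'S129K', 'S908E']
Accumulating mutations along path to Kappa:
  At Iota: gained [] -> total []
  At Theta: gained ['S908E', 'K506Y', 'R699W'] -> total ['K506Y', 'R699W', 'S908E']
  At Lambda: gained ['S129K', 'G15W'] -> total ['G15W', 'K506Y', 'R699W', 'S129K', 'S908E']
  At Kappa: gained ['H307Q', 'G308L'] -> total ['G15W', 'G308L', 'H307Q', 'K506Y', 'R699W', 'S129K', 'S908E']
Mutations(Kappa) = ['G15W', 'G308L', 'H307Q', 'K506Y', 'R699W', 'S129K', 'S908E']
Intersection: ['G15W', 'K506Y', 'R699W', 'S129K', 'S908E'] ∩ ['G15W', 'G308L', 'H307Q', 'K506Y', 'R699W', 'S129K', 'S908E'] = ['G15W', 'K506Y', 'R699W', 'S129K', 'S908E']

Answer: G15W,K506Y,R699W,S129K,S908E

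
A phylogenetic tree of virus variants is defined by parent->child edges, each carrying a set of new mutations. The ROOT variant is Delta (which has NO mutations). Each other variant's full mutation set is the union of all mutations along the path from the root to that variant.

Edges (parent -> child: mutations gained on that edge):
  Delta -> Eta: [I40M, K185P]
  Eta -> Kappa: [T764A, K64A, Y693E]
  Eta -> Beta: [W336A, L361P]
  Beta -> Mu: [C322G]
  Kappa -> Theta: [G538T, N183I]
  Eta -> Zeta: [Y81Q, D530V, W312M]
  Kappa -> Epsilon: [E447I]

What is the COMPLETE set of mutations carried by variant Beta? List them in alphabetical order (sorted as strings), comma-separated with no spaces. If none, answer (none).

At Delta: gained [] -> total []
At Eta: gained ['I40M', 'K185P'] -> total ['I40M', 'K185P']
At Beta: gained ['W336A', 'L361P'] -> total ['I40M', 'K185P', 'L361P', 'W336A']

Answer: I40M,K185P,L361P,W336A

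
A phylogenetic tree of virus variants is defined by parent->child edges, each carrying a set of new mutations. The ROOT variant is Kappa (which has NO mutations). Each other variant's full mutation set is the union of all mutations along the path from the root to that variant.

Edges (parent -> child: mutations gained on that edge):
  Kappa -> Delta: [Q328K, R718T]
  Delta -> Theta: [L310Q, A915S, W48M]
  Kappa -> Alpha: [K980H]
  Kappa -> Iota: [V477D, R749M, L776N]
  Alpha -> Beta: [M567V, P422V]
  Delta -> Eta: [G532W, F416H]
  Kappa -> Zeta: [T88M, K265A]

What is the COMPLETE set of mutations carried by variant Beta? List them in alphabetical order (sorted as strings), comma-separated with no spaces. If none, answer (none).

Answer: K980H,M567V,P422V

Derivation:
At Kappa: gained [] -> total []
At Alpha: gained ['K980H'] -> total ['K980H']
At Beta: gained ['M567V', 'P422V'] -> total ['K980H', 'M567V', 'P422V']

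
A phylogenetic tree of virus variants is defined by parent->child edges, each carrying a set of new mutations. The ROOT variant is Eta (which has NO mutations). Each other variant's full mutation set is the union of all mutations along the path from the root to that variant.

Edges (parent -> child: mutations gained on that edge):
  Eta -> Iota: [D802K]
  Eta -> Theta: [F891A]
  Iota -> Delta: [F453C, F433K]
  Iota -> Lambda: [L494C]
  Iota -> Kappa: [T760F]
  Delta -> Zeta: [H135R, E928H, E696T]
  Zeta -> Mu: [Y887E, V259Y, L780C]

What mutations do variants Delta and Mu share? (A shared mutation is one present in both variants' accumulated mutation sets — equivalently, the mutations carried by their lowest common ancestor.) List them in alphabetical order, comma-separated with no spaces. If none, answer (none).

Accumulating mutations along path to Delta:
  At Eta: gained [] -> total []
  At Iota: gained ['D802K'] -> total ['D802K']
  At Delta: gained ['F453C', 'F433K'] -> total ['D802K', 'F433K', 'F453C']
Mutations(Delta) = ['D802K', 'F433K', 'F453C']
Accumulating mutations along path to Mu:
  At Eta: gained [] -> total []
  At Iota: gained ['D802K'] -> total ['D802K']
  At Delta: gained ['F453C', 'F433K'] -> total ['D802K', 'F433K', 'F453C']
  At Zeta: gained ['H135R', 'E928H', 'E696T'] -> total ['D802K', 'E696T', 'E928H', 'F433K', 'F453C', 'H135R']
  At Mu: gained ['Y887E', 'V259Y', 'L780C'] -> total ['D802K', 'E696T', 'E928H', 'F433K', 'F453C', 'H135R', 'L780C', 'V259Y', 'Y887E']
Mutations(Mu) = ['D802K', 'E696T', 'E928H', 'F433K', 'F453C', 'H135R', 'L780C', 'V259Y', 'Y887E']
Intersection: ['D802K', 'F433K', 'F453C'] ∩ ['D802K', 'E696T', 'E928H', 'F433K', 'F453C', 'H135R', 'L780C', 'V259Y', 'Y887E'] = ['D802K', 'F433K', 'F453C']

Answer: D802K,F433K,F453C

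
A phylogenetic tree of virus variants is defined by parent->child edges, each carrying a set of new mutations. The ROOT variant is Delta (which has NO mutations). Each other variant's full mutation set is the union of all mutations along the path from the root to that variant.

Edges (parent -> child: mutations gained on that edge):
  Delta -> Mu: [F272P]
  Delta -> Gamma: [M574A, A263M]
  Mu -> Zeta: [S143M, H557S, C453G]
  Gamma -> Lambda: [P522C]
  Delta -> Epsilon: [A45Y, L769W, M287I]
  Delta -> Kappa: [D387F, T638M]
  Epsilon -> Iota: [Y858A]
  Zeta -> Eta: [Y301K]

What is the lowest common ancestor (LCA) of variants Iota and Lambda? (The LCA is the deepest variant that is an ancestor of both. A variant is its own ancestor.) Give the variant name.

Path from root to Iota: Delta -> Epsilon -> Iota
  ancestors of Iota: {Delta, Epsilon, Iota}
Path from root to Lambda: Delta -> Gamma -> Lambda
  ancestors of Lambda: {Delta, Gamma, Lambda}
Common ancestors: {Delta}
Walk up from Lambda: Lambda (not in ancestors of Iota), Gamma (not in ancestors of Iota), Delta (in ancestors of Iota)
Deepest common ancestor (LCA) = Delta

Answer: Delta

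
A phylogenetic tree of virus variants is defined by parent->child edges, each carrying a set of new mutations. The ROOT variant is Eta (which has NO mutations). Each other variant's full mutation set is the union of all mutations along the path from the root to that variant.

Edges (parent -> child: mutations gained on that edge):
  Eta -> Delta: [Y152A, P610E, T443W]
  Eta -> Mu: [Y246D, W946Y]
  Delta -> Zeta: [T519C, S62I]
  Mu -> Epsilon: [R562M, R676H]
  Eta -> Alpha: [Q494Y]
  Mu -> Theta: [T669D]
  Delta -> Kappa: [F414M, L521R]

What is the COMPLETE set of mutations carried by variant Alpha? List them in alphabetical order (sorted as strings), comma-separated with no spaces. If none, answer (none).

At Eta: gained [] -> total []
At Alpha: gained ['Q494Y'] -> total ['Q494Y']

Answer: Q494Y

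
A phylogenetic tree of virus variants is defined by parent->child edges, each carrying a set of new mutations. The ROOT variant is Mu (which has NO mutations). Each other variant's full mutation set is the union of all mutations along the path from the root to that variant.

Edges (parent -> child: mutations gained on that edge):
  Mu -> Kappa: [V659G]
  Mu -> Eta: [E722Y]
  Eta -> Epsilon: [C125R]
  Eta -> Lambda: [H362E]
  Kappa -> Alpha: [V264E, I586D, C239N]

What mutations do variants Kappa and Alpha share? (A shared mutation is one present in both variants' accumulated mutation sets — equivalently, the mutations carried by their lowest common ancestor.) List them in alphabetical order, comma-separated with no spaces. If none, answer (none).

Accumulating mutations along path to Kappa:
  At Mu: gained [] -> total []
  At Kappa: gained ['V659G'] -> total ['V659G']
Mutations(Kappa) = ['V659G']
Accumulating mutations along path to Alpha:
  At Mu: gained [] -> total []
  At Kappa: gained ['V659G'] -> total ['V659G']
  At Alpha: gained ['V264E', 'I586D', 'C239N'] -> total ['C239N', 'I586D', 'V264E', 'V659G']
Mutations(Alpha) = ['C239N', 'I586D', 'V264E', 'V659G']
Intersection: ['V659G'] ∩ ['C239N', 'I586D', 'V264E', 'V659G'] = ['V659G']

Answer: V659G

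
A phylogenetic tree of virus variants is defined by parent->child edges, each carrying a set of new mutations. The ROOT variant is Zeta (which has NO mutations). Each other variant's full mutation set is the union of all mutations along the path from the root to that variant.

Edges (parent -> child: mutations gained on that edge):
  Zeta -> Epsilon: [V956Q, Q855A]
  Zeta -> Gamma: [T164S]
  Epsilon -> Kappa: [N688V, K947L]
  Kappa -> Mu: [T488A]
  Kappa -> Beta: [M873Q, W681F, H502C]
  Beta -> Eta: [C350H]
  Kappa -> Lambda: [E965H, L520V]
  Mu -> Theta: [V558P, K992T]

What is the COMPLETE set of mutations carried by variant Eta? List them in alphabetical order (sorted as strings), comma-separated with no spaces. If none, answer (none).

At Zeta: gained [] -> total []
At Epsilon: gained ['V956Q', 'Q855A'] -> total ['Q855A', 'V956Q']
At Kappa: gained ['N688V', 'K947L'] -> total ['K947L', 'N688V', 'Q855A', 'V956Q']
At Beta: gained ['M873Q', 'W681F', 'H502C'] -> total ['H502C', 'K947L', 'M873Q', 'N688V', 'Q855A', 'V956Q', 'W681F']
At Eta: gained ['C350H'] -> total ['C350H', 'H502C', 'K947L', 'M873Q', 'N688V', 'Q855A', 'V956Q', 'W681F']

Answer: C350H,H502C,K947L,M873Q,N688V,Q855A,V956Q,W681F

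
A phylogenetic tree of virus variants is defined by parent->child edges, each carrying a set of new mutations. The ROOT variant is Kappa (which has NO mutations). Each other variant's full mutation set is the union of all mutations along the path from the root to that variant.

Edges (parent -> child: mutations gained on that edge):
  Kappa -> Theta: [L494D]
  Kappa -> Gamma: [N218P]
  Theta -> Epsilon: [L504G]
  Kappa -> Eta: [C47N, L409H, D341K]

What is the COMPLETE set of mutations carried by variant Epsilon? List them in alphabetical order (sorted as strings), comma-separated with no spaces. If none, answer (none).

Answer: L494D,L504G

Derivation:
At Kappa: gained [] -> total []
At Theta: gained ['L494D'] -> total ['L494D']
At Epsilon: gained ['L504G'] -> total ['L494D', 'L504G']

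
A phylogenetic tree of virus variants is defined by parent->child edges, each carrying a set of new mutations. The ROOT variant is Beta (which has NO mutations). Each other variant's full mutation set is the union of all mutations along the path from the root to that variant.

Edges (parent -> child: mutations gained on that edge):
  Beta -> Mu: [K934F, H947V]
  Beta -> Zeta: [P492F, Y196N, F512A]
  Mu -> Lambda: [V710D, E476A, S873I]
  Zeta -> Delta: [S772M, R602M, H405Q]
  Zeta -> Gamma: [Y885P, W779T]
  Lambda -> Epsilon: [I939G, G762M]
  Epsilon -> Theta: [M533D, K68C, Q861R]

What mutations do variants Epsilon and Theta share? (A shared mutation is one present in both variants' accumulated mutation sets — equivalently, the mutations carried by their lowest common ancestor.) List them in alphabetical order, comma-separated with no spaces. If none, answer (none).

Accumulating mutations along path to Epsilon:
  At Beta: gained [] -> total []
  At Mu: gained ['K934F', 'H947V'] -> total ['H947V', 'K934F']
  At Lambda: gained ['V710D', 'E476A', 'S873I'] -> total ['E476A', 'H947V', 'K934F', 'S873I', 'V710D']
  At Epsilon: gained ['I939G', 'G762M'] -> total ['E476A', 'G762M', 'H947V', 'I939G', 'K934F', 'S873I', 'V710D']
Mutations(Epsilon) = ['E476A', 'G762M', 'H947V', 'I939G', 'K934F', 'S873I', 'V710D']
Accumulating mutations along path to Theta:
  At Beta: gained [] -> total []
  At Mu: gained ['K934F', 'H947V'] -> total ['H947V', 'K934F']
  At Lambda: gained ['V710D', 'E476A', 'S873I'] -> total ['E476A', 'H947V', 'K934F', 'S873I', 'V710D']
  At Epsilon: gained ['I939G', 'G762M'] -> total ['E476A', 'G762M', 'H947V', 'I939G', 'K934F', 'S873I', 'V710D']
  At Theta: gained ['M533D', 'K68C', 'Q861R'] -> total ['E476A', 'G762M', 'H947V', 'I939G', 'K68C', 'K934F', 'M533D', 'Q861R', 'S873I', 'V710D']
Mutations(Theta) = ['E476A', 'G762M', 'H947V', 'I939G', 'K68C', 'K934F', 'M533D', 'Q861R', 'S873I', 'V710D']
Intersection: ['E476A', 'G762M', 'H947V', 'I939G', 'K934F', 'S873I', 'V710D'] ∩ ['E476A', 'G762M', 'H947V', 'I939G', 'K68C', 'K934F', 'M533D', 'Q861R', 'S873I', 'V710D'] = ['E476A', 'G762M', 'H947V', 'I939G', 'K934F', 'S873I', 'V710D']

Answer: E476A,G762M,H947V,I939G,K934F,S873I,V710D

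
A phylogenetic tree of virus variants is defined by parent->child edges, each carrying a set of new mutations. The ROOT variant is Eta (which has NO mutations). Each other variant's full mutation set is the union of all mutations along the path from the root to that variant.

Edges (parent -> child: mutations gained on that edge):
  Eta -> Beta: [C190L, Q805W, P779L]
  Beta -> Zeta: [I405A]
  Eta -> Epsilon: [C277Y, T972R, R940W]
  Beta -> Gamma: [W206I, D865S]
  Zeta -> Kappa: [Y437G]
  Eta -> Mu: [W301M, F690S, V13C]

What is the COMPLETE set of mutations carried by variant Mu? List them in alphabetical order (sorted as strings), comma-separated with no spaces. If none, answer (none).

At Eta: gained [] -> total []
At Mu: gained ['W301M', 'F690S', 'V13C'] -> total ['F690S', 'V13C', 'W301M']

Answer: F690S,V13C,W301M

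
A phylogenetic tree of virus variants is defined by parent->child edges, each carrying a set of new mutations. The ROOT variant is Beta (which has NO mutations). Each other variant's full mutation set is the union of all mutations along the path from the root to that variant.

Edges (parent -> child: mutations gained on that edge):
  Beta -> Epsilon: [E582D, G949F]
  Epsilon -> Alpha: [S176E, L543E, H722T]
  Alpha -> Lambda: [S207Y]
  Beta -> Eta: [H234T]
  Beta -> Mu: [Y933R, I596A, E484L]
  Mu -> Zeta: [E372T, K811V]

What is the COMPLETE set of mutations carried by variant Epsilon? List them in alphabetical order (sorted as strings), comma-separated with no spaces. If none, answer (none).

Answer: E582D,G949F

Derivation:
At Beta: gained [] -> total []
At Epsilon: gained ['E582D', 'G949F'] -> total ['E582D', 'G949F']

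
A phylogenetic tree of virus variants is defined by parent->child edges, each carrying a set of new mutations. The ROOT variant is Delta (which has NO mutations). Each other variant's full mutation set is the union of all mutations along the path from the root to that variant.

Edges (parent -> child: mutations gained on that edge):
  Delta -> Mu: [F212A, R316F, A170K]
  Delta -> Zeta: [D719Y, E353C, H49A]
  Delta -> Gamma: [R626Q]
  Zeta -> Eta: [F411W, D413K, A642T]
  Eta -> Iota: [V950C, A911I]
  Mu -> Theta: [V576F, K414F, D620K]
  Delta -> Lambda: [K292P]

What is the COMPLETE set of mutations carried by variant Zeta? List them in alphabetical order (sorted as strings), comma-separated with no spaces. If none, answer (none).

At Delta: gained [] -> total []
At Zeta: gained ['D719Y', 'E353C', 'H49A'] -> total ['D719Y', 'E353C', 'H49A']

Answer: D719Y,E353C,H49A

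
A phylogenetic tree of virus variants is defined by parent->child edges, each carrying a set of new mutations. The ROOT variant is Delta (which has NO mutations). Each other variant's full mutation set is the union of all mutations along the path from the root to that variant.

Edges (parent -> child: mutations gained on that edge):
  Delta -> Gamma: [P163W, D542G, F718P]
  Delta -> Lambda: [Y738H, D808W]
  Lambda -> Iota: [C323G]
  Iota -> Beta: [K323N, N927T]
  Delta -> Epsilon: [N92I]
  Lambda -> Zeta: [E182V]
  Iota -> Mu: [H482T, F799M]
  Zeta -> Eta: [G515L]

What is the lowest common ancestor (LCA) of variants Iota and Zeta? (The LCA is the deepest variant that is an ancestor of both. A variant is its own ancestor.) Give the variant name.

Path from root to Iota: Delta -> Lambda -> Iota
  ancestors of Iota: {Delta, Lambda, Iota}
Path from root to Zeta: Delta -> Lambda -> Zeta
  ancestors of Zeta: {Delta, Lambda, Zeta}
Common ancestors: {Delta, Lambda}
Walk up from Zeta: Zeta (not in ancestors of Iota), Lambda (in ancestors of Iota), Delta (in ancestors of Iota)
Deepest common ancestor (LCA) = Lambda

Answer: Lambda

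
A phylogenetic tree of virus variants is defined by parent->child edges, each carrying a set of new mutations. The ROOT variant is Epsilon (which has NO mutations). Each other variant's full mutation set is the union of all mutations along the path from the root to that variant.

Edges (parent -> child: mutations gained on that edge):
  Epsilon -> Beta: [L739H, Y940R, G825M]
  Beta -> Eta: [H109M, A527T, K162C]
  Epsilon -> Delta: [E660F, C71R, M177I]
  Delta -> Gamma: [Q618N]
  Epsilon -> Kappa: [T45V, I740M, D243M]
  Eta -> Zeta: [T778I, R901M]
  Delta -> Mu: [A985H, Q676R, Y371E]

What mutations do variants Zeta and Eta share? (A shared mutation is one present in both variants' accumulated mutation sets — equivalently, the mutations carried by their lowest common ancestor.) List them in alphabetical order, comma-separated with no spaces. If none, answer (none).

Accumulating mutations along path to Zeta:
  At Epsilon: gained [] -> total []
  At Beta: gained ['L739H', 'Y940R', 'G825M'] -> total ['G825M', 'L739H', 'Y940R']
  At Eta: gained ['H109M', 'A527T', 'K162C'] -> total ['A527T', 'G825M', 'H109M', 'K162C', 'L739H', 'Y940R']
  At Zeta: gained ['T778I', 'R901M'] -> total ['A527T', 'G825M', 'H109M', 'K162C', 'L739H', 'R901M', 'T778I', 'Y940R']
Mutations(Zeta) = ['A527T', 'G825M', 'H109M', 'K162C', 'L739H', 'R901M', 'T778I', 'Y940R']
Accumulating mutations along path to Eta:
  At Epsilon: gained [] -> total []
  At Beta: gained ['L739H', 'Y940R', 'G825M'] -> total ['G825M', 'L739H', 'Y940R']
  At Eta: gained ['H109M', 'A527T', 'K162C'] -> total ['A527T', 'G825M', 'H109M', 'K162C', 'L739H', 'Y940R']
Mutations(Eta) = ['A527T', 'G825M', 'H109M', 'K162C', 'L739H', 'Y940R']
Intersection: ['A527T', 'G825M', 'H109M', 'K162C', 'L739H', 'R901M', 'T778I', 'Y940R'] ∩ ['A527T', 'G825M', 'H109M', 'K162C', 'L739H', 'Y940R'] = ['A527T', 'G825M', 'H109M', 'K162C', 'L739H', 'Y940R']

Answer: A527T,G825M,H109M,K162C,L739H,Y940R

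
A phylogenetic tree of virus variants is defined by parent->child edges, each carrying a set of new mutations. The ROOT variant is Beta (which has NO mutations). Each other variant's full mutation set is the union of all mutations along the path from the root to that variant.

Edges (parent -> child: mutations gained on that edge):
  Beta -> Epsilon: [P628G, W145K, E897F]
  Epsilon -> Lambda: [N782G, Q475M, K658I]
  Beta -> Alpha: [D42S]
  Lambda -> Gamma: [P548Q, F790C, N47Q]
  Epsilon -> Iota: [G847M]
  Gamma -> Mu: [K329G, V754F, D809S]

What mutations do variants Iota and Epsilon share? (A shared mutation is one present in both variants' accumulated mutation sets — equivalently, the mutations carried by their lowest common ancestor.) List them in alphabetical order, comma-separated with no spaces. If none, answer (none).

Accumulating mutations along path to Iota:
  At Beta: gained [] -> total []
  At Epsilon: gained ['P628G', 'W145K', 'E897F'] -> total ['E897F', 'P628G', 'W145K']
  At Iota: gained ['G847M'] -> total ['E897F', 'G847M', 'P628G', 'W145K']
Mutations(Iota) = ['E897F', 'G847M', 'P628G', 'W145K']
Accumulating mutations along path to Epsilon:
  At Beta: gained [] -> total []
  At Epsilon: gained ['P628G', 'W145K', 'E897F'] -> total ['E897F', 'P628G', 'W145K']
Mutations(Epsilon) = ['E897F', 'P628G', 'W145K']
Intersection: ['E897F', 'G847M', 'P628G', 'W145K'] ∩ ['E897F', 'P628G', 'W145K'] = ['E897F', 'P628G', 'W145K']

Answer: E897F,P628G,W145K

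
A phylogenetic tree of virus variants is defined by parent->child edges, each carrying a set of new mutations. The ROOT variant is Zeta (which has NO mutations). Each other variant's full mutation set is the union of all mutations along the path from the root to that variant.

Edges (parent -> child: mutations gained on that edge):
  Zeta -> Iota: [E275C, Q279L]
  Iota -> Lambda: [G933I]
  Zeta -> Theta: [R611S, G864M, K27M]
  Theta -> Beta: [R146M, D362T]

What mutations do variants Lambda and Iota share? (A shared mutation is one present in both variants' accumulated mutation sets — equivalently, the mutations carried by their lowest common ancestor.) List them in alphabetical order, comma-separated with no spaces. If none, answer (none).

Accumulating mutations along path to Lambda:
  At Zeta: gained [] -> total []
  At Iota: gained ['E275C', 'Q279L'] -> total ['E275C', 'Q279L']
  At Lambda: gained ['G933I'] -> total ['E275C', 'G933I', 'Q279L']
Mutations(Lambda) = ['E275C', 'G933I', 'Q279L']
Accumulating mutations along path to Iota:
  At Zeta: gained [] -> total []
  At Iota: gained ['E275C', 'Q279L'] -> total ['E275C', 'Q279L']
Mutations(Iota) = ['E275C', 'Q279L']
Intersection: ['E275C', 'G933I', 'Q279L'] ∩ ['E275C', 'Q279L'] = ['E275C', 'Q279L']

Answer: E275C,Q279L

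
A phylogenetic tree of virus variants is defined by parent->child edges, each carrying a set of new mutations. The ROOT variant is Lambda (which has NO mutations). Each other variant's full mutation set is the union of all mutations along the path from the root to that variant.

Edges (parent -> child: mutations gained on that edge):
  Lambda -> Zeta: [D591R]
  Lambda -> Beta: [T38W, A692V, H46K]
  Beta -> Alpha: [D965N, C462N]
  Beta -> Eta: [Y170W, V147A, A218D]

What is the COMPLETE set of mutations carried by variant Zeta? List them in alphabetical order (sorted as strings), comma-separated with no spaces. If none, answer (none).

At Lambda: gained [] -> total []
At Zeta: gained ['D591R'] -> total ['D591R']

Answer: D591R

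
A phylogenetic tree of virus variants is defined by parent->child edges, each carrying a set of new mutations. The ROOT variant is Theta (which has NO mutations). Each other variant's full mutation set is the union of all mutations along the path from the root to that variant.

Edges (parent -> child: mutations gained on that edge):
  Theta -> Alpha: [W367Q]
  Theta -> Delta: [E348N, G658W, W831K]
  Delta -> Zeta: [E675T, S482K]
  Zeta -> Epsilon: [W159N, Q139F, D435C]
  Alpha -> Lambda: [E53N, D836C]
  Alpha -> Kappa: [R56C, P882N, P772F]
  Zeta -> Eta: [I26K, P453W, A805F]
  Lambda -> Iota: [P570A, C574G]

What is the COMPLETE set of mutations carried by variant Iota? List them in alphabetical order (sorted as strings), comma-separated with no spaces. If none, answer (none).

At Theta: gained [] -> total []
At Alpha: gained ['W367Q'] -> total ['W367Q']
At Lambda: gained ['E53N', 'D836C'] -> total ['D836C', 'E53N', 'W367Q']
At Iota: gained ['P570A', 'C574G'] -> total ['C574G', 'D836C', 'E53N', 'P570A', 'W367Q']

Answer: C574G,D836C,E53N,P570A,W367Q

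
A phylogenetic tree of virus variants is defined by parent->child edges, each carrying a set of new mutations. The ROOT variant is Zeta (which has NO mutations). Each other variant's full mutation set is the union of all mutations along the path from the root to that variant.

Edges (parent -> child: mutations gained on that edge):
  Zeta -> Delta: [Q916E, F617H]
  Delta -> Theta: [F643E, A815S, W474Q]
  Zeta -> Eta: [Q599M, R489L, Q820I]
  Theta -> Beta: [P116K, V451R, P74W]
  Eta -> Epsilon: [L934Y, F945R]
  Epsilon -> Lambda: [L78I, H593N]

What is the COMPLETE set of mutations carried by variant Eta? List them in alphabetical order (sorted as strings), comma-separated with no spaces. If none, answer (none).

At Zeta: gained [] -> total []
At Eta: gained ['Q599M', 'R489L', 'Q820I'] -> total ['Q599M', 'Q820I', 'R489L']

Answer: Q599M,Q820I,R489L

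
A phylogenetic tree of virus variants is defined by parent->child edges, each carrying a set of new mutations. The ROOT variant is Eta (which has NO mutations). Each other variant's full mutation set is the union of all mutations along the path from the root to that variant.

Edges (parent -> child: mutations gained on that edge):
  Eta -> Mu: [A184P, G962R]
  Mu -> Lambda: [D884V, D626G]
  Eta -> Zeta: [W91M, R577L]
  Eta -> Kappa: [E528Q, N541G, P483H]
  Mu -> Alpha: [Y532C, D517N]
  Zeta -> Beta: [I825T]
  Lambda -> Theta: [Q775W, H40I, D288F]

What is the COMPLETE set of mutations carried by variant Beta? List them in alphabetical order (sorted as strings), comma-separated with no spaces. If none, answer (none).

Answer: I825T,R577L,W91M

Derivation:
At Eta: gained [] -> total []
At Zeta: gained ['W91M', 'R577L'] -> total ['R577L', 'W91M']
At Beta: gained ['I825T'] -> total ['I825T', 'R577L', 'W91M']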